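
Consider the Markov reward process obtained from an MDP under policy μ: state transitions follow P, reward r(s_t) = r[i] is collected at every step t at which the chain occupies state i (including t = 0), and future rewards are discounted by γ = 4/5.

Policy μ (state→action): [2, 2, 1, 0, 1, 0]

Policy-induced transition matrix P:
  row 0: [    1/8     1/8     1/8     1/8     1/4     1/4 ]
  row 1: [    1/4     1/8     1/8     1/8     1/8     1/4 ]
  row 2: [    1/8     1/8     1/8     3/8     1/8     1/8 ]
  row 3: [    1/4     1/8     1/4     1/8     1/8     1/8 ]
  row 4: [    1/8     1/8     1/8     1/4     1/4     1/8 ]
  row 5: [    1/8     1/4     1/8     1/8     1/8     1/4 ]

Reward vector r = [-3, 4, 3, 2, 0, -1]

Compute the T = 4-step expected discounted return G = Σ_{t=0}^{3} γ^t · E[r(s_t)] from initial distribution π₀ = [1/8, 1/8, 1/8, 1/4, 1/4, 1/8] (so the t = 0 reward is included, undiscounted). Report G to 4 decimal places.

t=0: π = [0.1250, 0.1250, 0.1250, 0.2500, 0.2500, 0.1250], E[r] = 0.8750, γ^t·E[r] = 0.875000, running G = 0.875000
t=1: π = [0.1719, 0.1406, 0.1563, 0.1875, 0.1719, 0.1719], E[r] = 0.7188, γ^t·E[r] = 0.575000, running G = 1.450000
t=2: π = [0.1660, 0.1465, 0.1484, 0.1855, 0.1680, 0.1855], E[r] = 0.7188, γ^t·E[r] = 0.460000, running G = 1.910000
t=3: π = [0.1665, 0.1482, 0.1482, 0.1831, 0.1667, 0.1873], E[r] = 0.7168, γ^t·E[r] = 0.367000, running G = 2.277000

G = 2.2770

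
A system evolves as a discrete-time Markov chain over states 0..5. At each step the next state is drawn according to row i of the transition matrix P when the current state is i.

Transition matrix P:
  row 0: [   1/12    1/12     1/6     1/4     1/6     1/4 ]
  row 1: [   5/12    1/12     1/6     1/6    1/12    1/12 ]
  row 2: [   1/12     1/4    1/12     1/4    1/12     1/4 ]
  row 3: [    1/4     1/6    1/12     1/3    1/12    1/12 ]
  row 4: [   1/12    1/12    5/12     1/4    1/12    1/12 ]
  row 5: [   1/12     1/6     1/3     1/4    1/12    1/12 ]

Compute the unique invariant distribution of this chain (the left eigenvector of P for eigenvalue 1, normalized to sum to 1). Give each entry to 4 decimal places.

π = [0.1754, 0.1465, 0.1784, 0.2594, 0.0980, 0.1423]

Balance equations π_j = Σ_i π_i·P[i][j]:
  π_0 = 1/12·π_0 + 5/12·π_1 + 1/12·π_2 + 1/4·π_3 + 1/12·π_4 + 1/12·π_5
  π_1 = 1/12·π_0 + 1/12·π_1 + 1/4·π_2 + 1/6·π_3 + 1/12·π_4 + 1/6·π_5
  π_2 = 1/6·π_0 + 1/6·π_1 + 1/12·π_2 + 1/12·π_3 + 5/12·π_4 + 1/3·π_5
  π_3 = 1/4·π_0 + 1/6·π_1 + 1/4·π_2 + 1/3·π_3 + 1/4·π_4 + 1/4·π_5
  π_4 = 1/6·π_0 + 1/12·π_1 + 1/12·π_2 + 1/12·π_3 + 1/12·π_4 + 1/12·π_5
  normalize: π_0 + π_1 + π_2 + π_3 + π_4 + π_5 = 1
Solving the linear system gives exactly π = [4689/26731, 23503/160386, 9537/53462, 41605/160386, 7855/80193, 22823/160386].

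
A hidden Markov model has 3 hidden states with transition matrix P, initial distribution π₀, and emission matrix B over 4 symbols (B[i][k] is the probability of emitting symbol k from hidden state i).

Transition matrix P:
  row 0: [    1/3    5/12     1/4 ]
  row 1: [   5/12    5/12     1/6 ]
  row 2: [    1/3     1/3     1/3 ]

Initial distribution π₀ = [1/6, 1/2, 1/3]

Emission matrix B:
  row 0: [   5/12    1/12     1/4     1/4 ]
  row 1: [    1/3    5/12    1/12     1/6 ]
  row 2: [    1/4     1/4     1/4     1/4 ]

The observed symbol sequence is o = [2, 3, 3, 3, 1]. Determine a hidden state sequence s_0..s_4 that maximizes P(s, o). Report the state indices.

t=0: δ = [4.167e-02, 4.167e-02, 8.333e-02]  (obs o_0=2)
t=1: δ = [6.944e-03, 4.630e-03, 6.944e-03]  ψ = [2, 2, 2]  (obs o_1=3)
t=2: δ = [5.787e-04, 4.823e-04, 5.787e-04]  ψ = [0, 0, 2]  (obs o_2=3)
t=3: δ = [5.023e-05, 4.019e-05, 4.823e-05]  ψ = [1, 0, 2]  (obs o_3=3)
t=4: δ = [1.395e-06, 8.721e-06, 4.019e-06]  ψ = [0, 0, 2]  (obs o_4=1)
backtrack: best end state = 1; path = [2, 0, 1, 0, 1]

path = [2, 0, 1, 0, 1]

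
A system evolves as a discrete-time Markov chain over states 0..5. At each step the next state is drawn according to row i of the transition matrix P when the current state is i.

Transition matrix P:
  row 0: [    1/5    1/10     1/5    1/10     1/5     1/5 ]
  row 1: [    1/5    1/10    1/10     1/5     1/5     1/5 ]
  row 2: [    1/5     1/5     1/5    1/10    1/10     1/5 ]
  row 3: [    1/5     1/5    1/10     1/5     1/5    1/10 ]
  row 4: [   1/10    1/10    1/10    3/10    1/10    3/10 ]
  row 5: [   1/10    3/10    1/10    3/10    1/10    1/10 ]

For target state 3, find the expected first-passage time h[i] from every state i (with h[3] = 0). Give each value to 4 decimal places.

First-step conditioning: h[3] = 0; for i ≠ 3, h[i] = 1 + Σ_k P[i][k]·h[k].
  h[0] = 1 + 1/5·h[0] + 1/10·h[1] + 1/5·h[2] + 1/5·h[4] + 1/5·h[5]
  h[1] = 1 + 1/5·h[0] + 1/10·h[1] + 1/10·h[2] + 1/5·h[4] + 1/5·h[5]
  h[2] = 1 + 1/5·h[0] + 1/5·h[1] + 1/5·h[2] + 1/10·h[4] + 1/5·h[5]
  h[4] = 1 + 1/10·h[0] + 1/10·h[1] + 1/10·h[2] + 1/10·h[4] + 3/10·h[5]
  h[5] = 1 + 1/10·h[0] + 3/10·h[1] + 1/10·h[2] + 1/10·h[4] + 1/10·h[5]
Solving the 5×5 linear system over states ≠ 3 gives exactly h = [3050/563, 2742/563, 3080/563, 0, 2442/563, 2492/563] (h[3] = 0 is the target).

h = [5.4174, 4.8703, 5.4707, 0.0000, 4.3375, 4.4263]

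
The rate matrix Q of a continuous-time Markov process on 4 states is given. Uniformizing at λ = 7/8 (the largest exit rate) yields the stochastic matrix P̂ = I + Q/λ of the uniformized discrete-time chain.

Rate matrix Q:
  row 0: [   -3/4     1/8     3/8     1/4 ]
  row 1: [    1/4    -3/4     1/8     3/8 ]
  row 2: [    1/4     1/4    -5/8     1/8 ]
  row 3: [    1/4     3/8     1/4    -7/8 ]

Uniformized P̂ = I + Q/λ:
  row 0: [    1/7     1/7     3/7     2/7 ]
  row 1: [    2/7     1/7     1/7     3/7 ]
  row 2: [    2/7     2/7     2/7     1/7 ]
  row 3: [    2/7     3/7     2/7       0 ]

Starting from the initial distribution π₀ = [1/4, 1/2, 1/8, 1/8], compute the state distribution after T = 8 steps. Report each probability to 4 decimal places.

t=0: π = [0.2500, 0.5000, 0.1250, 0.1250]
t=1: π = [0.2500, 0.1964, 0.2500, 0.3036]
t=2: π = [0.2500, 0.2653, 0.2934, 0.1913]
t=3: π = [0.2500, 0.2394, 0.2835, 0.2270]
t=4: π = [0.2500, 0.2482, 0.2872, 0.2145]
t=5: π = [0.2500, 0.2452, 0.2860, 0.2188]
t=6: π = [0.2500, 0.2462, 0.2864, 0.2174]
t=7: π = [0.2500, 0.2459, 0.2863, 0.2179]
t=8: π = [0.2500, 0.2460, 0.2863, 0.2177]

π = [0.2500, 0.2460, 0.2863, 0.2177]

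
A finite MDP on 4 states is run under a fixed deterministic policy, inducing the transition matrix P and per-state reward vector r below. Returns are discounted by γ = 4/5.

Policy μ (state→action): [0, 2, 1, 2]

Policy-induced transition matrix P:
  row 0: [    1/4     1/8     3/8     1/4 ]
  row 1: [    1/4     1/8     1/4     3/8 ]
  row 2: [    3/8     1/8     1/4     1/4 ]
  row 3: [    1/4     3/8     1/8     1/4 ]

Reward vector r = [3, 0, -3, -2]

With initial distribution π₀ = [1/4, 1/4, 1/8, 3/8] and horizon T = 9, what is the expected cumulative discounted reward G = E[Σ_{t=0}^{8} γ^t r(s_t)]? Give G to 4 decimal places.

t=0: π = [0.2500, 0.2500, 0.1250, 0.3750], E[r] = -0.3750, γ^t·E[r] = -0.375000, running G = -0.375000
t=1: π = [0.2656, 0.2188, 0.2344, 0.2813], E[r] = -0.4688, γ^t·E[r] = -0.375000, running G = -0.750000
t=2: π = [0.2793, 0.1953, 0.2480, 0.2773], E[r] = -0.4609, γ^t·E[r] = -0.295000, running G = -1.045000
t=3: π = [0.2810, 0.1943, 0.2502, 0.2744], E[r] = -0.4565, γ^t·E[r] = -0.233750, running G = -1.278750
t=4: π = [0.2813, 0.1936, 0.2508, 0.2743], E[r] = -0.4572, γ^t·E[r] = -0.187275, running G = -1.466025
t=5: π = [0.2814, 0.1936, 0.2509, 0.2742], E[r] = -0.4570, γ^t·E[r] = -0.149738, running G = -1.615763
t=6: π = [0.2814, 0.1936, 0.2509, 0.2742], E[r] = -0.4570, γ^t·E[r] = -0.119799, running G = -1.735562
t=7: π = [0.2814, 0.1935, 0.2509, 0.2742], E[r] = -0.4570, γ^t·E[r] = -0.095837, running G = -1.831399
t=8: π = [0.2814, 0.1935, 0.2509, 0.2742], E[r] = -0.4570, γ^t·E[r] = -0.076670, running G = -1.908069

G = -1.9081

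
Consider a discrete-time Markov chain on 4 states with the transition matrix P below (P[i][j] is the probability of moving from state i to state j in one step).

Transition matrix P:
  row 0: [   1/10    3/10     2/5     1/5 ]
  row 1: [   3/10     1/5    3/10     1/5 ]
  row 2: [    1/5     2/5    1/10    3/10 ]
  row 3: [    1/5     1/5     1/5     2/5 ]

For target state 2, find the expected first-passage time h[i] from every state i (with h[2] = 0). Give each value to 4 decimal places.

First-step conditioning: h[2] = 0; for i ≠ 2, h[i] = 1 + Σ_k P[i][k]·h[k].
  h[0] = 1 + 1/10·h[0] + 3/10·h[1] + 1/5·h[3]
  h[1] = 1 + 3/10·h[0] + 1/5·h[1] + 1/5·h[3]
  h[3] = 1 + 1/5·h[0] + 1/5·h[1] + 2/5·h[3]
Solving the 3×3 linear system over states ≠ 2 gives exactly h = [40/13, 480/143, 0, 545/143] (h[2] = 0 is the target).

h = [3.0769, 3.3566, 0.0000, 3.8112]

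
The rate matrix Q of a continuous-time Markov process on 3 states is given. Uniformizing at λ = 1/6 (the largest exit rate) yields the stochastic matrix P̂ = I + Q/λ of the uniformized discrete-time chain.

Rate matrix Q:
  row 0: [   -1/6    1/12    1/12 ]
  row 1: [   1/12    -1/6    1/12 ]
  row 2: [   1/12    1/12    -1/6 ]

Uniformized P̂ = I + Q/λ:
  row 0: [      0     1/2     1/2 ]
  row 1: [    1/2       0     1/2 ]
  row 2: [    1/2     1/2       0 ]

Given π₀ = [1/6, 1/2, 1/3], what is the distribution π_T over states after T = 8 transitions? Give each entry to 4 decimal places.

π = [0.3327, 0.3340, 0.3333]

t=0: π = [0.1667, 0.5000, 0.3333]
t=1: π = [0.4167, 0.2500, 0.3333]
t=2: π = [0.2917, 0.3750, 0.3333]
t=3: π = [0.3542, 0.3125, 0.3333]
t=4: π = [0.3229, 0.3438, 0.3333]
t=5: π = [0.3385, 0.3281, 0.3333]
t=6: π = [0.3307, 0.3359, 0.3333]
t=7: π = [0.3346, 0.3320, 0.3333]
t=8: π = [0.3327, 0.3340, 0.3333]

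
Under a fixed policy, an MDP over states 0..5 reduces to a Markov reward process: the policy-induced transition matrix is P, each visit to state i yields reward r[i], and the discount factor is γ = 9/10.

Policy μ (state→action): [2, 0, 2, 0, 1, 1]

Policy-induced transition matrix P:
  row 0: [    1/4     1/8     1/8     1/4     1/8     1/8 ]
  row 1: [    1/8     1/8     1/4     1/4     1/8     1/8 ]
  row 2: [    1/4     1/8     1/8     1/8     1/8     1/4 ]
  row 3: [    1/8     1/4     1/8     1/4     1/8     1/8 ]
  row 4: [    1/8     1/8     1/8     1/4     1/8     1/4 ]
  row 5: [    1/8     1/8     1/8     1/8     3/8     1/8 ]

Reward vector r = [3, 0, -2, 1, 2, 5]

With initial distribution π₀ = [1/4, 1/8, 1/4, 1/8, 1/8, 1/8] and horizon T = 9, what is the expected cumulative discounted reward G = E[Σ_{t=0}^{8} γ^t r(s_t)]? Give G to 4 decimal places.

G = 9.3568

t=0: π = [0.2500, 0.1250, 0.2500, 0.1250, 0.1250, 0.1250], E[r] = 1.2500, γ^t·E[r] = 1.250000, running G = 1.250000
t=1: π = [0.1875, 0.1406, 0.1406, 0.2031, 0.1563, 0.1719], E[r] = 1.6563, γ^t·E[r] = 1.490625, running G = 2.740625
t=2: π = [0.1660, 0.1504, 0.1426, 0.2109, 0.1680, 0.1621], E[r] = 1.5703, γ^t·E[r] = 1.271953, running G = 4.012578
t=3: π = [0.1636, 0.1514, 0.1438, 0.2119, 0.1655, 0.1638], E[r] = 1.5652, γ^t·E[r] = 1.141020, running G = 5.153598
t=4: π = [0.1634, 0.1515, 0.1439, 0.2115, 0.1660, 0.1637], E[r] = 1.5642, γ^t·E[r] = 1.026278, running G = 6.179876
t=5: π = [0.1634, 0.1514, 0.1439, 0.2116, 0.1659, 0.1637], E[r] = 1.5644, γ^t·E[r] = 0.923785, running G = 7.103661
t=6: π = [0.1634, 0.1514, 0.1439, 0.2115, 0.1659, 0.1637], E[r] = 1.5645, γ^t·E[r] = 0.831420, running G = 7.935081
t=7: π = [0.1634, 0.1514, 0.1439, 0.2115, 0.1659, 0.1637], E[r] = 1.5645, γ^t·E[r] = 0.748280, running G = 8.683361
t=8: π = [0.1634, 0.1514, 0.1439, 0.2115, 0.1659, 0.1637], E[r] = 1.5645, γ^t·E[r] = 0.673452, running G = 9.356813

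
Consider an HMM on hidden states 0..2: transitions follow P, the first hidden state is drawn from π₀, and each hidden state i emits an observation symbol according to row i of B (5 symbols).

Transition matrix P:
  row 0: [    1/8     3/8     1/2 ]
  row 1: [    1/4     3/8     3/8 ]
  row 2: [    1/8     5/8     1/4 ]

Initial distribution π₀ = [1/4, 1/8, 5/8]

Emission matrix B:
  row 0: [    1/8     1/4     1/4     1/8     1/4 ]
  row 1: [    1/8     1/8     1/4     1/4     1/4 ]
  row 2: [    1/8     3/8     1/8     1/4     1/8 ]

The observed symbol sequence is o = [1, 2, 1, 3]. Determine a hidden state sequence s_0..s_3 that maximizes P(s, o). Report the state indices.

t=0: δ = [6.250e-02, 1.562e-02, 2.344e-01]  (obs o_0=1)
t=1: δ = [7.324e-03, 3.662e-02, 7.324e-03]  ψ = [2, 2, 2]  (obs o_1=2)
t=2: δ = [2.289e-03, 1.717e-03, 5.150e-03]  ψ = [1, 1, 1]  (obs o_2=1)
t=3: δ = [8.047e-05, 8.047e-04, 3.219e-04]  ψ = [2, 2, 2]  (obs o_3=3)
backtrack: best end state = 1; path = [2, 1, 2, 1]

path = [2, 1, 2, 1]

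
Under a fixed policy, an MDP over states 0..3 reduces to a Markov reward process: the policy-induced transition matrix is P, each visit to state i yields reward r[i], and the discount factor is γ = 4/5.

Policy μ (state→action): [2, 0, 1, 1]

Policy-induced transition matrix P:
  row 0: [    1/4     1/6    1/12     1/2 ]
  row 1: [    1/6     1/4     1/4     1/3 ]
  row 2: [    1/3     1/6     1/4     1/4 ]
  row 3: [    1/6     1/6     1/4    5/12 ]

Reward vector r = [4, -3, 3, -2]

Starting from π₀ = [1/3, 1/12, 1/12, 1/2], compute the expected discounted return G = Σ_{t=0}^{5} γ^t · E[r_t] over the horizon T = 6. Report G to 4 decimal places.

G = 0.7581

t=0: π = [0.3333, 0.0833, 0.0833, 0.5000], E[r] = 0.3333, γ^t·E[r] = 0.333333, running G = 0.333333
t=1: π = [0.2083, 0.1736, 0.1944, 0.4236], E[r] = 0.0486, γ^t·E[r] = 0.038889, running G = 0.372222
t=2: π = [0.2164, 0.1811, 0.2153, 0.3872], E[r] = 0.1939, γ^t·E[r] = 0.124074, running G = 0.496296
t=3: π = [0.2206, 0.1818, 0.2139, 0.3837], E[r] = 0.2114, γ^t·E[r] = 0.108222, running G = 0.604519
t=4: π = [0.2207, 0.1818, 0.2132, 0.3842], E[r] = 0.2086, γ^t·E[r] = 0.085437, running G = 0.689956
t=5: π = [0.2206, 0.1818, 0.2132, 0.3844], E[r] = 0.2079, γ^t·E[r] = 0.068109, running G = 0.758064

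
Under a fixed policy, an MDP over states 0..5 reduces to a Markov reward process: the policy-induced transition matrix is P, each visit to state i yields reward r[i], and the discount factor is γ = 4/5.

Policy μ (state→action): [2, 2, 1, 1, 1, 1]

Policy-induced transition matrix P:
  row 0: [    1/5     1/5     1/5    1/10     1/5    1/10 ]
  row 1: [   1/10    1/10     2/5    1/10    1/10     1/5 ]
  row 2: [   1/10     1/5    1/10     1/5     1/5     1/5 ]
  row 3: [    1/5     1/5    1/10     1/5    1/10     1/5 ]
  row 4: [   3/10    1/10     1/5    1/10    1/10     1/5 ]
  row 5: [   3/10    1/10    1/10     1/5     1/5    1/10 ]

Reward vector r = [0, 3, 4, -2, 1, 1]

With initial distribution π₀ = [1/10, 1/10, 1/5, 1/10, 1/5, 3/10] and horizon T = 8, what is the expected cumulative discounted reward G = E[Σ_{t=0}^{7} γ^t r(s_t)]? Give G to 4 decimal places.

G = 5.0889

t=0: π = [0.1000, 0.1000, 0.2000, 0.1000, 0.2000, 0.3000], E[r] = 1.4000, γ^t·E[r] = 1.400000, running G = 1.400000
t=1: π = [0.2200, 0.1400, 0.1600, 0.1600, 0.1600, 0.1600], E[r] = 1.0600, γ^t·E[r] = 0.848000, running G = 2.248000
t=2: π = [0.2020, 0.1540, 0.1800, 0.1480, 0.1540, 0.1620], E[r] = 1.2020, γ^t·E[r] = 0.769280, running G = 3.017280
t=3: π = [0.1982, 0.1530, 0.1818, 0.1490, 0.1544, 0.1636], E[r] = 1.2062, γ^t·E[r] = 0.617574, running G = 3.634854
t=4: π = [0.1983, 0.1529, 0.1812, 0.1494, 0.1544, 0.1638], E[r] = 1.2026, γ^t·E[r] = 0.492601, running G = 4.127456
t=5: π = [0.1984, 0.1529, 0.1811, 0.1494, 0.1543, 0.1638], E[r] = 1.2025, γ^t·E[r] = 0.394022, running G = 4.521478
t=6: π = [0.1984, 0.1529, 0.1811, 0.1494, 0.1543, 0.1638], E[r] = 1.2025, γ^t·E[r] = 0.315230, running G = 4.836707
t=7: π = [0.1984, 0.1529, 0.1811, 0.1494, 0.1543, 0.1638], E[r] = 1.2025, γ^t·E[r] = 0.252186, running G = 5.088893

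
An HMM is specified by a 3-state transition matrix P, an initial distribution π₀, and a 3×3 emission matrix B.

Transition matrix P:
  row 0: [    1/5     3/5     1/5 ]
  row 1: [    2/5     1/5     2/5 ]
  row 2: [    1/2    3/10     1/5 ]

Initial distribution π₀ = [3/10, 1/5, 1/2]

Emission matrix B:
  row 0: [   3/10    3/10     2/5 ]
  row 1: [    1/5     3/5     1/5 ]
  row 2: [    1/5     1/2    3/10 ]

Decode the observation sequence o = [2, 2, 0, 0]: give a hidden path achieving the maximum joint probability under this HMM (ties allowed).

t=0: δ = [1.200e-01, 4.000e-02, 1.500e-01]  (obs o_0=2)
t=1: δ = [3.000e-02, 1.440e-02, 9.000e-03]  ψ = [2, 0, 2]  (obs o_1=2)
t=2: δ = [1.800e-03, 3.600e-03, 1.200e-03]  ψ = [0, 0, 0]  (obs o_2=0)
t=3: δ = [4.320e-04, 2.160e-04, 2.880e-04]  ψ = [1, 0, 1]  (obs o_3=0)
backtrack: best end state = 0; path = [2, 0, 1, 0]

path = [2, 0, 1, 0]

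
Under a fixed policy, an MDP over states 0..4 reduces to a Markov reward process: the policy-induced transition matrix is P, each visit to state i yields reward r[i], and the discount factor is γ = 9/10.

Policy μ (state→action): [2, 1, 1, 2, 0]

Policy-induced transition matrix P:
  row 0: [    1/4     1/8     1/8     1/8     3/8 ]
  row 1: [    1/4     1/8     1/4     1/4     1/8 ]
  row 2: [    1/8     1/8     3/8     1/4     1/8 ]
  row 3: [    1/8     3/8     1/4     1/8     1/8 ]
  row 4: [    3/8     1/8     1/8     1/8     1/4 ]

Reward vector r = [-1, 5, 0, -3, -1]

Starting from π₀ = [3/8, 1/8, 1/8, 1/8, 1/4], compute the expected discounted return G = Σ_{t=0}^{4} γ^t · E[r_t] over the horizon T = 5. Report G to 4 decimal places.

G = -0.8235

t=0: π = [0.3750, 0.1250, 0.1250, 0.1250, 0.2500], E[r] = -0.3750, γ^t·E[r] = -0.375000, running G = -0.375000
t=1: π = [0.2500, 0.1563, 0.1875, 0.1563, 0.2500], E[r] = -0.1875, γ^t·E[r] = -0.168750, running G = -0.543750
t=2: π = [0.2383, 0.1641, 0.2109, 0.1680, 0.2188], E[r] = -0.1406, γ^t·E[r] = -0.113906, running G = -0.657656
t=3: π = [0.2300, 0.1670, 0.2192, 0.1719, 0.2119], E[r] = -0.1226, γ^t·E[r] = -0.089345, running G = -0.747001
t=4: π = [0.2276, 0.1680, 0.2222, 0.1733, 0.2090], E[r] = -0.1166, γ^t·E[r] = -0.076486, running G = -0.823488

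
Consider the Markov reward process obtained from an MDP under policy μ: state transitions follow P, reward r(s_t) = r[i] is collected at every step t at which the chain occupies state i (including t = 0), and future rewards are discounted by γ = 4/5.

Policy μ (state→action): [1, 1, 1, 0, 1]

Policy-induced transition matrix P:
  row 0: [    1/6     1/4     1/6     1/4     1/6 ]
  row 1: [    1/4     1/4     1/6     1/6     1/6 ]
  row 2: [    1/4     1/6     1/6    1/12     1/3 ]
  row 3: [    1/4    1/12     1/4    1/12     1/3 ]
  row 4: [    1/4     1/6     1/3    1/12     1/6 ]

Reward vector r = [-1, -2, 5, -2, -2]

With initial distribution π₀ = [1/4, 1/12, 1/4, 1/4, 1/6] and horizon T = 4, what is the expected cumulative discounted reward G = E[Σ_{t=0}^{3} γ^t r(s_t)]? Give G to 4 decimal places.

t=0: π = [0.2500, 0.0833, 0.2500, 0.2500, 0.1667], E[r] = 0.0000, γ^t·E[r] = 0.000000, running G = 0.000000
t=1: π = [0.2292, 0.1736, 0.2153, 0.1319, 0.2500], E[r] = -0.2639, γ^t·E[r] = -0.211111, running G = -0.211111
t=2: π = [0.2309, 0.1892, 0.2193, 0.1360, 0.2245], E[r] = -0.2338, γ^t·E[r] = -0.149630, running G = -0.360741
t=3: π = [0.2308, 0.1903, 0.2154, 0.1376, 0.2259], E[r] = -0.2613, γ^t·E[r] = -0.133778, running G = -0.494519

G = -0.4945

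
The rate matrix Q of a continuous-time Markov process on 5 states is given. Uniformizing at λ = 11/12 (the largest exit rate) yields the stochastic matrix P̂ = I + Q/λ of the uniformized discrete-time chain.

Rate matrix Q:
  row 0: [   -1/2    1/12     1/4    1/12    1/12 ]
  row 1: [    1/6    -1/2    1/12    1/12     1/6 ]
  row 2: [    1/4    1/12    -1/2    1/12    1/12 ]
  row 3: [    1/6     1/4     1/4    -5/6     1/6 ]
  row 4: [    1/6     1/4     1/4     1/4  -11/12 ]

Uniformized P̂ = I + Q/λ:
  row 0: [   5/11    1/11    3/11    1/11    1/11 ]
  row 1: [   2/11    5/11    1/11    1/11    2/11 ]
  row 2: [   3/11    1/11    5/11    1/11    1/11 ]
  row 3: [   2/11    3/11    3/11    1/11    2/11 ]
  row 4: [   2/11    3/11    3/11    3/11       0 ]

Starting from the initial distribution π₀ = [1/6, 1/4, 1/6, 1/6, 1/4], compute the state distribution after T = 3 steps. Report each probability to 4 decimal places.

t=0: π = [0.1667, 0.2500, 0.1667, 0.1667, 0.2500]
t=1: π = [0.2424, 0.2576, 0.2576, 0.1364, 0.1061]
t=2: π = [0.2713, 0.2287, 0.2727, 0.1102, 0.1171]
t=3: π = [0.2806, 0.2154, 0.2807, 0.1122, 0.1111]

π = [0.2806, 0.2154, 0.2807, 0.1122, 0.1111]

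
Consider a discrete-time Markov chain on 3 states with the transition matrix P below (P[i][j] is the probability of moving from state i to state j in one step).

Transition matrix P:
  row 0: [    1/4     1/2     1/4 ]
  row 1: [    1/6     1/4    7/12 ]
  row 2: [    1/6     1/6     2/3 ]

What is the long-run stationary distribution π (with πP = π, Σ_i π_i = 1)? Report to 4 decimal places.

π = [0.1818, 0.2479, 0.5702]

Balance equations π_j = Σ_i π_i·P[i][j]:
  π_0 = 1/4·π_0 + 1/6·π_1 + 1/6·π_2
  π_1 = 1/2·π_0 + 1/4·π_1 + 1/6·π_2
  normalize: π_0 + π_1 + π_2 = 1
Solving the linear system gives exactly π = [2/11, 30/121, 69/121].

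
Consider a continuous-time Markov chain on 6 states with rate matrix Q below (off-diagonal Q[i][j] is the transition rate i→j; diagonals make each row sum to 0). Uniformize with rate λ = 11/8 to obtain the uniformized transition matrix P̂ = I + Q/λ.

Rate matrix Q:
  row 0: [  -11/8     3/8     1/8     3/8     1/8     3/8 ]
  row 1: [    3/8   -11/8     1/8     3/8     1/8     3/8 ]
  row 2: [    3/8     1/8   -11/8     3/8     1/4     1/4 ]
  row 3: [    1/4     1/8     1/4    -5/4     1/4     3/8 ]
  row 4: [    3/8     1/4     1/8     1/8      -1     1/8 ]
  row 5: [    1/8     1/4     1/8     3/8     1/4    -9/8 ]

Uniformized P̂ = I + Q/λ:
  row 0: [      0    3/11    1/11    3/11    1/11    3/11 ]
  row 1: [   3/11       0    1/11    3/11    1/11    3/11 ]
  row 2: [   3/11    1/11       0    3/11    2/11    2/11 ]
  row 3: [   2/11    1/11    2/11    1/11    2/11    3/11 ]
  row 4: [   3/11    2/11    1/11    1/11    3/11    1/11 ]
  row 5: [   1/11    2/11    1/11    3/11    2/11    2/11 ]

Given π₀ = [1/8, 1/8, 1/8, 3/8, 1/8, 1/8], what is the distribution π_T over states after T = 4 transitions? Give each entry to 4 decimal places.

t=0: π = [0.1250, 0.1250, 0.1250, 0.3750, 0.1250, 0.1250]
t=1: π = [0.1818, 0.1250, 0.1136, 0.1818, 0.1705, 0.2273]
t=2: π = [0.1653, 0.1488, 0.0971, 0.2087, 0.1694, 0.2107]
t=3: π = [0.1704, 0.1420, 0.1011, 0.2040, 0.1687, 0.2139]
t=4: π = [0.1688, 0.1438, 0.1003, 0.2050, 0.1688, 0.2134]

π = [0.1688, 0.1438, 0.1003, 0.2050, 0.1688, 0.2134]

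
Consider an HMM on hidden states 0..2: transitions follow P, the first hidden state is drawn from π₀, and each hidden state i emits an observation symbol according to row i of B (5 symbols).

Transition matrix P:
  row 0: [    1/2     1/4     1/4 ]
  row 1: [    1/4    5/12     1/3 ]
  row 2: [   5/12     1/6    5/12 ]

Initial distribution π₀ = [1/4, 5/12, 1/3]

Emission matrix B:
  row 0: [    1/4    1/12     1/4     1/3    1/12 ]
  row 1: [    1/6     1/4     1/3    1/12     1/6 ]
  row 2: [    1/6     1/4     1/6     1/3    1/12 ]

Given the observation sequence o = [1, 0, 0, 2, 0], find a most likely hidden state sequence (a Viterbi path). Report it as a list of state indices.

t=0: δ = [2.083e-02, 1.042e-01, 8.333e-02]  (obs o_0=1)
t=1: δ = [8.681e-03, 7.234e-03, 5.787e-03]  ψ = [2, 1, 1]  (obs o_1=0)
t=2: δ = [1.085e-03, 5.023e-04, 4.019e-04]  ψ = [0, 1, 1]  (obs o_2=0)
t=3: δ = [1.356e-04, 9.042e-05, 4.521e-05]  ψ = [0, 0, 0]  (obs o_3=2)
t=4: δ = [1.695e-05, 6.279e-06, 5.651e-06]  ψ = [0, 1, 0]  (obs o_4=0)
backtrack: best end state = 0; path = [2, 0, 0, 0, 0]

path = [2, 0, 0, 0, 0]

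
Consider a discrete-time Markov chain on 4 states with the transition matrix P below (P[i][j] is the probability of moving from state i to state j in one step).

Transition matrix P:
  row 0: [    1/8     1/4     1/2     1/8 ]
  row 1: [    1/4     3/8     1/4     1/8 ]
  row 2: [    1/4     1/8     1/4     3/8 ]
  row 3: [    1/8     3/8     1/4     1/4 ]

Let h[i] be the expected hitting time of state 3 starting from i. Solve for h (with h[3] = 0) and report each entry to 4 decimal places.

First-step conditioning: h[3] = 0; for i ≠ 3, h[i] = 1 + Σ_k P[i][k]·h[k].
  h[0] = 1 + 1/8·h[0] + 1/4·h[1] + 1/2·h[2]
  h[1] = 1 + 1/4·h[0] + 3/8·h[1] + 1/4·h[2]
  h[2] = 1 + 1/4·h[0] + 1/8·h[1] + 1/4·h[2]
Solving the 3×3 linear system over states ≠ 3 gives exactly h = [136/29, 144/29, 108/29, 0] (h[3] = 0 is the target).

h = [4.6897, 4.9655, 3.7241, 0.0000]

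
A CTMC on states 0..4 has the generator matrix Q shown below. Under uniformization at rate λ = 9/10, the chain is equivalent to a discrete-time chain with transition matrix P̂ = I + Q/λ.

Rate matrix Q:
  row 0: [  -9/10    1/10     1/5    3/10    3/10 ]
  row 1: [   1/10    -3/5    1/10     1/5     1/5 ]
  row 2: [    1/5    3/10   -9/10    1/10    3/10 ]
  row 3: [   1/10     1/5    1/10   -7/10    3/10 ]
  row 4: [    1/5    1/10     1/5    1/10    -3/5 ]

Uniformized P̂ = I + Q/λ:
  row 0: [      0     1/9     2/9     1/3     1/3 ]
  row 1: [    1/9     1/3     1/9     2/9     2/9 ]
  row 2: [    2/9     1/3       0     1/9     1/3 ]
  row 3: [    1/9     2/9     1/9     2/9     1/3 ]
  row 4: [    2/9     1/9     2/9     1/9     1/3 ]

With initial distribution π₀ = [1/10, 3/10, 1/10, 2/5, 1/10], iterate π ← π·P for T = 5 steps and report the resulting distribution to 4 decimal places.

π = [0.1455, 0.2113, 0.1455, 0.1878, 0.3098]

t=0: π = [0.1000, 0.3000, 0.1000, 0.4000, 0.1000]
t=1: π = [0.1222, 0.2444, 0.1222, 0.2111, 0.3000]
t=2: π = [0.1444, 0.2160, 0.1444, 0.1889, 0.3062]
t=3: π = [0.1451, 0.2122, 0.1451, 0.1882, 0.3093]
t=4: π = [0.1455, 0.2114, 0.1455, 0.1879, 0.3098]
t=5: π = [0.1455, 0.2113, 0.1455, 0.1878, 0.3098]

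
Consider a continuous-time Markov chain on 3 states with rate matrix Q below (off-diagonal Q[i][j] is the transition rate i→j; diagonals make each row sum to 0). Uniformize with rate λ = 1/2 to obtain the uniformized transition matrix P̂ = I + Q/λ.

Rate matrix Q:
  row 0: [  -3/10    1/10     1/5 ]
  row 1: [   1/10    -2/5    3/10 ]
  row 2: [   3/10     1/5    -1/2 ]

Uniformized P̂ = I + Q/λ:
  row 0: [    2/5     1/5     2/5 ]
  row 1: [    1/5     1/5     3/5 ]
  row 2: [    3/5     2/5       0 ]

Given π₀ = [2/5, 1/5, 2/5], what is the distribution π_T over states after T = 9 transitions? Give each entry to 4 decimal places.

π = [0.4118, 0.2648, 0.3234]

t=0: π = [0.4000, 0.2000, 0.4000]
t=1: π = [0.4400, 0.2800, 0.2800]
t=2: π = [0.4000, 0.2560, 0.3440]
t=3: π = [0.4176, 0.2688, 0.3136]
t=4: π = [0.4090, 0.2627, 0.3283]
t=5: π = [0.4131, 0.2657, 0.3212]
t=6: π = [0.4111, 0.2642, 0.3246]
t=7: π = [0.4121, 0.2649, 0.3230]
t=8: π = [0.4116, 0.2646, 0.3238]
t=9: π = [0.4118, 0.2648, 0.3234]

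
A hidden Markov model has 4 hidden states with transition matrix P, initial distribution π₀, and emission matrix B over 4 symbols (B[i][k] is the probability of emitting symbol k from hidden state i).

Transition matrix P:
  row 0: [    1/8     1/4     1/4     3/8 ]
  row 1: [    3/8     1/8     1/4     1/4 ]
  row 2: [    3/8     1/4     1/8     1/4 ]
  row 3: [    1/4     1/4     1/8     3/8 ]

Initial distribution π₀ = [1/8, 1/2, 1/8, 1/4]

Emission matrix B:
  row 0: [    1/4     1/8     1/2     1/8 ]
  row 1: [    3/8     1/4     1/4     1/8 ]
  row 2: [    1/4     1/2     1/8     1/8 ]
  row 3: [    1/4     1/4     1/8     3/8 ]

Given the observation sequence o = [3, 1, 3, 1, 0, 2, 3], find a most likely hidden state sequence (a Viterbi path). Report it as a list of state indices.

t=0: δ = [1.562e-02, 6.250e-02, 1.562e-02, 9.375e-02]  (obs o_0=3)
t=1: δ = [2.930e-03, 5.859e-03, 7.812e-03, 8.789e-03]  ψ = [1, 3, 1, 3]  (obs o_1=1)
t=2: δ = [3.662e-04, 2.747e-04, 1.831e-04, 1.236e-03]  ψ = [2, 3, 1, 3]  (obs o_2=3)
t=3: δ = [3.862e-05, 7.725e-05, 7.725e-05, 1.159e-04]  ψ = [3, 3, 3, 3]  (obs o_3=1)
t=4: δ = [7.242e-06, 1.086e-05, 4.828e-06, 1.086e-05]  ψ = [1, 3, 1, 3]  (obs o_4=0)
t=5: δ = [2.037e-06, 6.789e-07, 3.395e-07, 5.092e-07]  ψ = [1, 3, 1, 3]  (obs o_5=2)
t=6: δ = [3.183e-08, 6.365e-08, 6.365e-08, 2.864e-07]  ψ = [0, 0, 0, 0]  (obs o_6=3)
backtrack: best end state = 3; path = [3, 3, 3, 3, 1, 0, 3]

path = [3, 3, 3, 3, 1, 0, 3]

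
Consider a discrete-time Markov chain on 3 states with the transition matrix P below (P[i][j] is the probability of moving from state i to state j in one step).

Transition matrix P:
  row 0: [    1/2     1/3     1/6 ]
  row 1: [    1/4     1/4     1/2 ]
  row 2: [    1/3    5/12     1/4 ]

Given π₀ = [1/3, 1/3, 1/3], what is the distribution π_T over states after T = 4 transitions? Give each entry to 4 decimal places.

t=0: π = [0.3333, 0.3333, 0.3333]
t=1: π = [0.3611, 0.3333, 0.3056]
t=2: π = [0.3657, 0.3310, 0.3032]
t=3: π = [0.3667, 0.3310, 0.3023]
t=4: π = [0.3669, 0.3309, 0.3022]

π = [0.3669, 0.3309, 0.3022]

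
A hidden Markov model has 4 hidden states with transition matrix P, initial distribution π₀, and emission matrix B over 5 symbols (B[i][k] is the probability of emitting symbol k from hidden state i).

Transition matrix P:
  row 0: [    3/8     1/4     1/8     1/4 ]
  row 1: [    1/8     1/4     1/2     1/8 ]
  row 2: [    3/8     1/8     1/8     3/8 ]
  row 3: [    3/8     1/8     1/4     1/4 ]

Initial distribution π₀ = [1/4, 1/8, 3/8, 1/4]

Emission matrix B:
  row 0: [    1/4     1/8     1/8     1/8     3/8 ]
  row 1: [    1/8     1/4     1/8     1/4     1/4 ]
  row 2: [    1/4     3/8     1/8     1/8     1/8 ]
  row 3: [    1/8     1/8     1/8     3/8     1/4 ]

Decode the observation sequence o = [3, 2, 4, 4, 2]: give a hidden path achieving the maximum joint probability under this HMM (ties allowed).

t=0: δ = [3.125e-02, 3.125e-02, 4.688e-02, 9.375e-02]  (obs o_0=3)
t=1: δ = [4.395e-03, 1.465e-03, 2.930e-03, 2.930e-03]  ψ = [3, 3, 3, 3]  (obs o_1=2)
t=2: δ = [6.180e-04, 2.747e-04, 9.155e-05, 2.747e-04]  ψ = [0, 0, 1, 0]  (obs o_2=4)
t=3: δ = [8.690e-05, 3.862e-05, 1.717e-05, 3.862e-05]  ψ = [0, 0, 1, 0]  (obs o_3=4)
t=4: δ = [4.074e-06, 2.716e-06, 2.414e-06, 2.716e-06]  ψ = [0, 0, 1, 0]  (obs o_4=2)
backtrack: best end state = 0; path = [3, 0, 0, 0, 0]

path = [3, 0, 0, 0, 0]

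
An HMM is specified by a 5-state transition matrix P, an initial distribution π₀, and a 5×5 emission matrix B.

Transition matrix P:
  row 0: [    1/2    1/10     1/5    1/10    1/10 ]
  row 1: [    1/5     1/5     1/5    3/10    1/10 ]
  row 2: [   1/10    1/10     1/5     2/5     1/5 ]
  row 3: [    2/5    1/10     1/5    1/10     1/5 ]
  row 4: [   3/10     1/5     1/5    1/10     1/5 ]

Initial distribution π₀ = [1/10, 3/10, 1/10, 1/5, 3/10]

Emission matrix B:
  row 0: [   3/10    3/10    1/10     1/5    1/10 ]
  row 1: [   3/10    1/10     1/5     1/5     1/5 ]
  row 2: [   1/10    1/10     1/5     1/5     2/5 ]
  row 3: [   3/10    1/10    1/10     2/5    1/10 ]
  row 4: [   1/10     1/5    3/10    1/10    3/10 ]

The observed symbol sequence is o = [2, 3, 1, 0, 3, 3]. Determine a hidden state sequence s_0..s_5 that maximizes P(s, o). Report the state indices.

t=0: δ = [1.000e-02, 6.000e-02, 2.000e-02, 2.000e-02, 9.000e-02]  (obs o_0=2)
t=1: δ = [5.400e-03, 3.600e-03, 3.600e-03, 7.200e-03, 1.800e-03]  ψ = [4, 4, 4, 1, 4]  (obs o_1=3)
t=2: δ = [8.640e-04, 7.200e-05, 1.440e-04, 1.440e-04, 2.880e-04]  ψ = [3, 1, 3, 2, 3]  (obs o_2=1)
t=3: δ = [1.296e-04, 2.592e-05, 1.728e-05, 2.592e-05, 8.640e-06]  ψ = [0, 0, 0, 0, 0]  (obs o_3=0)
t=4: δ = [1.296e-05, 2.592e-06, 5.184e-06, 5.184e-06, 1.296e-06]  ψ = [0, 0, 0, 0, 0]  (obs o_4=3)
t=5: δ = [1.296e-06, 2.592e-07, 5.184e-07, 8.294e-07, 1.296e-07]  ψ = [0, 0, 0, 2, 0]  (obs o_5=3)
backtrack: best end state = 0; path = [1, 3, 0, 0, 0, 0]

path = [1, 3, 0, 0, 0, 0]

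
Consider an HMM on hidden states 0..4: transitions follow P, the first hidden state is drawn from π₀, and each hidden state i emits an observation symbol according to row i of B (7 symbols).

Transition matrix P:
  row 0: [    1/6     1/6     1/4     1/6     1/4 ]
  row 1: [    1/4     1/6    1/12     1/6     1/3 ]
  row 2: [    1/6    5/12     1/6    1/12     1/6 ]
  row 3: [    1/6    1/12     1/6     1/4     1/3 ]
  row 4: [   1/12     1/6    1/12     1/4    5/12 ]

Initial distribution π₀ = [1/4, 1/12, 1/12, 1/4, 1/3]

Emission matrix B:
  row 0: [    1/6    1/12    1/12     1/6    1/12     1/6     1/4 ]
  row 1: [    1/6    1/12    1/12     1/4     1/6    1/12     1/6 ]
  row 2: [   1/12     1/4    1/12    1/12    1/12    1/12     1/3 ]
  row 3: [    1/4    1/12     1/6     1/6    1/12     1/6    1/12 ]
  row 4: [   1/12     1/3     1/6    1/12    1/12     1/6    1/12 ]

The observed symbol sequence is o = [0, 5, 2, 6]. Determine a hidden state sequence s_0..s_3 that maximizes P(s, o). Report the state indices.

t=0: δ = [4.167e-02, 1.389e-02, 6.944e-03, 6.250e-02, 2.778e-02]  (obs o_0=0)
t=1: δ = [1.736e-03, 5.787e-04, 8.681e-04, 2.604e-03, 3.472e-03]  ψ = [3, 0, 0, 3, 3]  (obs o_1=5)
t=2: δ = [3.617e-05, 4.823e-05, 3.617e-05, 1.447e-04, 2.411e-04]  ψ = [3, 4, 0, 4, 4]  (obs o_2=2)
t=3: δ = [6.028e-06, 6.698e-06, 8.038e-06, 5.023e-06, 8.372e-06]  ψ = [3, 4, 3, 4, 4]  (obs o_3=6)
backtrack: best end state = 4; path = [3, 4, 4, 4]

path = [3, 4, 4, 4]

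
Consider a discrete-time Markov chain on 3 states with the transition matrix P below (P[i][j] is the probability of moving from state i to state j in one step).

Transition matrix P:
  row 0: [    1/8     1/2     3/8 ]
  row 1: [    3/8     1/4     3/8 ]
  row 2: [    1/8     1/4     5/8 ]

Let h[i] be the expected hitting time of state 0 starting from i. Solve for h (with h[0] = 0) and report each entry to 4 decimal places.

First-step conditioning: h[0] = 0; for i ≠ 0, h[i] = 1 + Σ_k P[i][k]·h[k].
  h[1] = 1 + 1/4·h[1] + 3/8·h[2]
  h[2] = 1 + 1/4·h[1] + 5/8·h[2]
Solving the 2×2 linear system over states ≠ 0 gives exactly h = [0, 4, 16/3] (h[0] = 0 is the target).

h = [0.0000, 4.0000, 5.3333]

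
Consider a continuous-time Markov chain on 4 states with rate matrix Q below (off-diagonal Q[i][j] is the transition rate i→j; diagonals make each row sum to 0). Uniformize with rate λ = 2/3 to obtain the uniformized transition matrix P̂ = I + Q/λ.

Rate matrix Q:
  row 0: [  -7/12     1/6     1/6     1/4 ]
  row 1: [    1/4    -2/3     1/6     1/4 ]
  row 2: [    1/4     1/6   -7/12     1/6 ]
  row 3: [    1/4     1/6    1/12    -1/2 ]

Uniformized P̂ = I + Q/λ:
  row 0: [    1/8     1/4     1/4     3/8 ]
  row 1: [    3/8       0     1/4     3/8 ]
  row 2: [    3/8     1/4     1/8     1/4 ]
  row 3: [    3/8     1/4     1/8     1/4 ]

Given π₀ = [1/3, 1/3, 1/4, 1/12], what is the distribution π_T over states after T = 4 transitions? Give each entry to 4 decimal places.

t=0: π = [0.3333, 0.3333, 0.2500, 0.0833]
t=1: π = [0.2917, 0.1667, 0.2083, 0.3333]
t=2: π = [0.3021, 0.2083, 0.1823, 0.3073]
t=3: π = [0.2995, 0.1979, 0.1888, 0.3138]
t=4: π = [0.3001, 0.2005, 0.1872, 0.3122]

π = [0.3001, 0.2005, 0.1872, 0.3122]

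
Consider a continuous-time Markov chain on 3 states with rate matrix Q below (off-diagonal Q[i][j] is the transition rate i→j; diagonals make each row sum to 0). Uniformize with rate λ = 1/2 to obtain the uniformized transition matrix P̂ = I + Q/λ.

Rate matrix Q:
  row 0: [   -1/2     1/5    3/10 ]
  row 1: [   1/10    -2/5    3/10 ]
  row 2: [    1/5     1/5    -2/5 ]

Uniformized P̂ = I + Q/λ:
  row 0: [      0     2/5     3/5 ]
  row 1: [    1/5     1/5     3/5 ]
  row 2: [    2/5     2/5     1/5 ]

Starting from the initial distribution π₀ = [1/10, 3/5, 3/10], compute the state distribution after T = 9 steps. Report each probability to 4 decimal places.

t=0: π = [0.1000, 0.6000, 0.3000]
t=1: π = [0.2400, 0.2800, 0.4800]
t=2: π = [0.2480, 0.3440, 0.4080]
t=3: π = [0.2320, 0.3312, 0.4368]
t=4: π = [0.2410, 0.3338, 0.4253]
t=5: π = [0.2369, 0.3332, 0.4299]
t=6: π = [0.2386, 0.3334, 0.4280]
t=7: π = [0.2379, 0.3333, 0.4288]
t=8: π = [0.2382, 0.3333, 0.4285]
t=9: π = [0.2381, 0.3333, 0.4286]

π = [0.2381, 0.3333, 0.4286]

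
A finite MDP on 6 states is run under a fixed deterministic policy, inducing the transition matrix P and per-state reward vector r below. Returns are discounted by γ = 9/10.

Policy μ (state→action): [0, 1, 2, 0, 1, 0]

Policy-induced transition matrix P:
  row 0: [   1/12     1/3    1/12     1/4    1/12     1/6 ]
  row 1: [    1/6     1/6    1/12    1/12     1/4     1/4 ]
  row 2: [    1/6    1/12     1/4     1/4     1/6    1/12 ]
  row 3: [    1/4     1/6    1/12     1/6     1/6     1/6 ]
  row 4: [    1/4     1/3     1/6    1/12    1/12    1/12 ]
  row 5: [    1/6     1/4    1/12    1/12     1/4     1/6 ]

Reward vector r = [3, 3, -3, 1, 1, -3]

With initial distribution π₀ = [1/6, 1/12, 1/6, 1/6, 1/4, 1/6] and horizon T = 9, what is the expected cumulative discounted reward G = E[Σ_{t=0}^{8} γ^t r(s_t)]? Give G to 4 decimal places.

t=0: π = [0.1667, 0.0833, 0.1667, 0.1667, 0.2500, 0.1667], E[r] = 0.1667, γ^t·E[r] = 0.166667, running G = 0.166667
t=1: π = [0.1875, 0.2361, 0.1319, 0.1528, 0.1528, 0.1389], E[r] = 0.7639, γ^t·E[r] = 0.687500, running G = 0.854167
t=2: π = [0.1765, 0.2240, 0.1181, 0.1493, 0.1696, 0.1626], E[r] = 0.6782, γ^t·E[r] = 0.549375, running G = 1.403542
t=3: π = [0.1785, 0.2281, 0.1171, 0.1449, 0.1700, 0.1614], E[r] = 0.6992, γ^t·E[r] = 0.509695, running G = 1.913237
t=4: π = [0.1780, 0.2284, 0.1170, 0.1447, 0.1701, 0.1617], E[r] = 0.6979, γ^t·E[r] = 0.457887, running G = 2.371124
t=5: π = [0.1781, 0.2284, 0.1170, 0.1446, 0.1702, 0.1618], E[r] = 0.6978, γ^t·E[r] = 0.412033, running G = 2.783158
t=6: π = [0.1781, 0.2284, 0.1170, 0.1446, 0.1702, 0.1618], E[r] = 0.6978, γ^t·E[r] = 0.370864, running G = 3.154022
t=7: π = [0.1781, 0.2284, 0.1170, 0.1446, 0.1702, 0.1618], E[r] = 0.6978, γ^t·E[r] = 0.333768, running G = 3.487789
t=8: π = [0.1781, 0.2284, 0.1170, 0.1446, 0.1702, 0.1618], E[r] = 0.6978, γ^t·E[r] = 0.300392, running G = 3.788181

G = 3.7882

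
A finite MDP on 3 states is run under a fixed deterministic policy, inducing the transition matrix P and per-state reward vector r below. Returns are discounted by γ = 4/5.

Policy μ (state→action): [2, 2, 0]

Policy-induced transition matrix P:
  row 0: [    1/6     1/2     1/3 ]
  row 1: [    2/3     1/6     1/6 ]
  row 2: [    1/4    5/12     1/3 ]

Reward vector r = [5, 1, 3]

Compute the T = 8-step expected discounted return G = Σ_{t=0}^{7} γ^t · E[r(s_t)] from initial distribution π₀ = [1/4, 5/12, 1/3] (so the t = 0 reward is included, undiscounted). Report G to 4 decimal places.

t=0: π = [0.2500, 0.4167, 0.3333], E[r] = 2.6667, γ^t·E[r] = 2.666667, running G = 2.666667
t=1: π = [0.4028, 0.3333, 0.2639], E[r] = 3.1389, γ^t·E[r] = 2.511111, running G = 5.177778
t=2: π = [0.3553, 0.3669, 0.2778], E[r] = 2.9769, γ^t·E[r] = 1.905185, running G = 7.082963
t=3: π = [0.3733, 0.3546, 0.2722], E[r] = 3.0374, γ^t·E[r] = 1.555160, running G = 8.638123
t=4: π = [0.3666, 0.3591, 0.2742], E[r] = 3.0150, γ^t·E[r] = 1.234937, running G = 9.873060
t=5: π = [0.3691, 0.3574, 0.2735], E[r] = 3.0233, γ^t·E[r] = 0.990676, running G = 10.863736
t=6: π = [0.3682, 0.3581, 0.2738], E[r] = 3.0202, γ^t·E[r] = 0.791732, running G = 11.655468
t=7: π = [0.3685, 0.3578, 0.2737], E[r] = 3.0214, γ^t·E[r] = 0.633626, running G = 12.289094

G = 12.2891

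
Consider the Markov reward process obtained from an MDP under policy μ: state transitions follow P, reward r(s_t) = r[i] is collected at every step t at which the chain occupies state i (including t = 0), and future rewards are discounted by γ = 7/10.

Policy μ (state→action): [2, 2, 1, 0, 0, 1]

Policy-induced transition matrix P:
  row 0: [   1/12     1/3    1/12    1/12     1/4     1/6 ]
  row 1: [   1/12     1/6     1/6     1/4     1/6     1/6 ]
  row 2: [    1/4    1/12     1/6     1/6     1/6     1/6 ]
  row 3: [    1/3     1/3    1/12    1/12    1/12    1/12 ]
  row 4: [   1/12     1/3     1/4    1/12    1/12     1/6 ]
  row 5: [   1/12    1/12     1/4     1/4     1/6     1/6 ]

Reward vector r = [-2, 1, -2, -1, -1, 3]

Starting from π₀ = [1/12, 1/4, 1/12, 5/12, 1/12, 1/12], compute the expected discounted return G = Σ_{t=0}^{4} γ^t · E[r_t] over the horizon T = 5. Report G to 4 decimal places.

t=0: π = [0.0833, 0.2500, 0.0833, 0.4167, 0.0833, 0.0833], E[r] = -0.3333, γ^t·E[r] = -0.333333, running G = -0.333333
t=1: π = [0.2014, 0.2500, 0.1389, 0.1458, 0.1319, 0.1319], E[r] = -0.3125, γ^t·E[r] = -0.218750, running G = -0.552083
t=2: π = [0.1429, 0.2240, 0.1597, 0.1586, 0.1603, 0.1545], E[r] = -0.2367, γ^t·E[r] = -0.115978, running G = -0.668061
t=3: π = [0.1496, 0.2174, 0.1678, 0.1597, 0.1520, 0.1535], E[r] = -0.2687, γ^t·E[r] = -0.092151, running G = -0.760213
t=4: π = [0.1512, 0.2168, 0.1663, 0.1591, 0.1532, 0.1534], E[r] = -0.2706, γ^t·E[r] = -0.064965, running G = -0.825178

G = -0.8252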